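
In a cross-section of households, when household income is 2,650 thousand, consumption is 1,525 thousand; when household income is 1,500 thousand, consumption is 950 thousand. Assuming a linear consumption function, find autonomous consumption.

MPC = ΔC/ΔY = (1525 − 950)/(2650 − 1500) = 575/1150 = 0.5
a = C − MPC·Y = 950 − 0.5(1500) = 950 − 750 = 200

a = 200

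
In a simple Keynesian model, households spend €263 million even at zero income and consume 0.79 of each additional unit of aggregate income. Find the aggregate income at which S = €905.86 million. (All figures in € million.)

S = Y − C = -263 + 0.21Y
-263 + 0.21Y = 905.86, so 0.21Y = 1168.86 and Y = 5566

Y = 5566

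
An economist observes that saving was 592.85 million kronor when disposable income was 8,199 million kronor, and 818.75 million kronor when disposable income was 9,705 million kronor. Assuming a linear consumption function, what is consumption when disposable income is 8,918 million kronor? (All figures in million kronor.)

MPS = ΔS/ΔY = (818.75 − 592.85)/(9705 − 8199) = 225.9/1506 = 0.15
MPC = 1 − MPS = 0.85
Autonomous saving = 592.85 − 0.15(8199) = -637, so a = 637
C = 637 + 0.85(8918) = 637 + 7580.3 = 8217.3

C = 8217.3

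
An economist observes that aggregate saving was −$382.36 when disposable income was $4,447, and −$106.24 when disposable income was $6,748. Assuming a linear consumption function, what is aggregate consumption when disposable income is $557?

C = 1406.16

MPS = ΔS/ΔY = (-106.24 − (-382.36))/(6748 − 4447) = 276.12/2301 = 0.12
MPC = 1 − MPS = 0.88
Autonomous saving = -382.36 − 0.12(4447) = -916, so a = 916
C = 916 + 0.88(557) = 916 + 490.16 = 1406.16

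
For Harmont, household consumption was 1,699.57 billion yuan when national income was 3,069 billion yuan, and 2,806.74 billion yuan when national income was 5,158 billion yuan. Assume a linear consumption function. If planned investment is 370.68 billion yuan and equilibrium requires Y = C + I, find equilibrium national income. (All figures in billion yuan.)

Y = 944

MPC = (2806.74 − 1699.57)/(5158 − 3069) = 1107.17/2089 = 0.53
a = 1699.57 − 0.53(3069) = 73
Equilibrium: Y = 73 + 0.53Y + 370.68
0.47Y = 443.68, so Y = 443.68/0.47 = 944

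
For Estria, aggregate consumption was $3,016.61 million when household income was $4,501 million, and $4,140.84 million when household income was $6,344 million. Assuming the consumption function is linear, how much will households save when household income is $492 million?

S = -79.12

MPC = (4140.84 − 3016.61)/(6344 − 4501) = 1124.23/1843 = 0.61
a = 3016.61 − 0.61(4501) = 3016.61 − 2745.61 = 271
C = 271 + 0.61(492) = 571.12
S = 492 − 571.12 = -79.12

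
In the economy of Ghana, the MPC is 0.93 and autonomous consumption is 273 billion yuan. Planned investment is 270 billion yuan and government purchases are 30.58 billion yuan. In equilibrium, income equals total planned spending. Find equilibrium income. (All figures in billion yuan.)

Y = 8194

Y = C + I + G = 273 + 0.93Y + 270 + 30.58
Y − 0.93Y = 573.58
0.07Y = 573.58, so Y = 573.58/0.07 = 8194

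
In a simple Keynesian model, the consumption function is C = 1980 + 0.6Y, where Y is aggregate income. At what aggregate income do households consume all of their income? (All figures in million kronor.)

At break-even, C = Y: 1980 + 0.6Y = Y
0.4Y = 1980, so Y = 1980/0.4 = 4950

Y = 4950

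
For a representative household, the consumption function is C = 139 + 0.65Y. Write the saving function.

S = -139 + 0.35Y

S = Y − C = Y − (139 + 0.65Y) = -139 + (1 − 0.65)Y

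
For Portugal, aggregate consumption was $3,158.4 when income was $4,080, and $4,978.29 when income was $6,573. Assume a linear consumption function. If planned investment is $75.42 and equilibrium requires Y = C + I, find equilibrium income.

Y = 946

MPC = (4978.29 − 3158.4)/(6573 − 4080) = 1819.89/2493 = 0.73
a = 3158.4 − 0.73(4080) = 180
Equilibrium: Y = 180 + 0.73Y + 75.42
0.27Y = 255.42, so Y = 255.42/0.27 = 946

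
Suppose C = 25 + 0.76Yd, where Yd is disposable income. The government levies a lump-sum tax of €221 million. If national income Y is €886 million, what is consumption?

C = 530.4

Yd = Y − T = 886 − 221 = 665
C = 25 + 0.76(665) = 25 + 505.4 = 530.4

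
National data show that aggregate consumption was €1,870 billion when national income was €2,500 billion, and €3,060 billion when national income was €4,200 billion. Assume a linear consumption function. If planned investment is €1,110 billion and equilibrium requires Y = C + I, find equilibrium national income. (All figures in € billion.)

MPC = (3060 − 1870)/(4200 − 2500) = 1190/1700 = 0.7
a = 1870 − 0.7(2500) = 120
Equilibrium: Y = 120 + 0.7Y + 1110
0.3Y = 1230, so Y = 1230/0.3 = 4100

Y = 4100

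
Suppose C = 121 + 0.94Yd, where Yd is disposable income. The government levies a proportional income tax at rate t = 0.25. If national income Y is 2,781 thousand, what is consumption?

Yd = (1 − 0.25)(2781) = 0.75(2781) = 2085.75
C = 121 + 0.94(2085.75) = 121 + 1960.605 = 2081.605

C = 2081.605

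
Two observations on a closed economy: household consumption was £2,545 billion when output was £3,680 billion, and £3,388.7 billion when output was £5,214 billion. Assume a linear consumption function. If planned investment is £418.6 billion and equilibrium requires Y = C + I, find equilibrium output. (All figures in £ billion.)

MPC = (3388.7 − 2545)/(5214 − 3680) = 843.7/1534 = 0.55
a = 2545 − 0.55(3680) = 521
Equilibrium: Y = 521 + 0.55Y + 418.6
0.45Y = 939.6, so Y = 939.6/0.45 = 2088

Y = 2088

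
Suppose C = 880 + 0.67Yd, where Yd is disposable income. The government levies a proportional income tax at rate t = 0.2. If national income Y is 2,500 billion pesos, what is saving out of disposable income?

S = -220

Yd = (1 − 0.2)(2500) = 0.8(2500) = 2000
C = 880 + 0.67(2000) = 880 + 1340 = 2220
S = Yd − C = 2000 − 2220 = -220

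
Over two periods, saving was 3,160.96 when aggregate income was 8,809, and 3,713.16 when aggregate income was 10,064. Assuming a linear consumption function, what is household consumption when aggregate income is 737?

MPS = ΔS/ΔY = (3713.16 − 3160.96)/(10064 − 8809) = 552.2/1255 = 0.44
MPC = 1 − MPS = 0.56
Autonomous saving = 3160.96 − 0.44(8809) = -715, so a = 715
C = 715 + 0.56(737) = 715 + 412.72 = 1127.72

C = 1127.72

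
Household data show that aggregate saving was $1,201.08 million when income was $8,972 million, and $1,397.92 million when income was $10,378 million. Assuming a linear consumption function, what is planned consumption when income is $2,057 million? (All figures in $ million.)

MPS = ΔS/ΔY = (1397.92 − 1201.08)/(10378 − 8972) = 196.84/1406 = 0.14
MPC = 1 − MPS = 0.86
Autonomous saving = 1201.08 − 0.14(8972) = -55, so a = 55
C = 55 + 0.86(2057) = 55 + 1769.02 = 1824.02

C = 1824.02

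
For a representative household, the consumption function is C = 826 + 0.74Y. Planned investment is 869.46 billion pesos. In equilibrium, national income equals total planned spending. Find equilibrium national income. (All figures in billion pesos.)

Y = 6521

Y = C + I = 826 + 0.74Y + 869.46
Y − 0.74Y = 1695.46
0.26Y = 1695.46, so Y = 1695.46/0.26 = 6521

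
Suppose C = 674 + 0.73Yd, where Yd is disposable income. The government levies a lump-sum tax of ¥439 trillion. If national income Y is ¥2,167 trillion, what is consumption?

C = 1935.44

Yd = Y − T = 2167 − 439 = 1728
C = 674 + 0.73(1728) = 674 + 1261.44 = 1935.44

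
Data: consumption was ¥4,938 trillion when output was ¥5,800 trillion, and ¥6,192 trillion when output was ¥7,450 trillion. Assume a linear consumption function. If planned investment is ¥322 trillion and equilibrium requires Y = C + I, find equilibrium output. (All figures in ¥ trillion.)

Y = 3550

MPC = (6192 − 4938)/(7450 − 5800) = 1254/1650 = 0.76
a = 4938 − 0.76(5800) = 530
Equilibrium: Y = 530 + 0.76Y + 322
0.24Y = 852, so Y = 852/0.24 = 3550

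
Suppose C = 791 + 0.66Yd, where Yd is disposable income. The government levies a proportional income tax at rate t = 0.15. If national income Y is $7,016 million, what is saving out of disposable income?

Yd = (1 − 0.15)(7016) = 0.85(7016) = 5963.6
C = 791 + 0.66(5963.6) = 791 + 3935.976 = 4726.976
S = Yd − C = 5963.6 − 4726.976 = 1236.624

S = 1236.624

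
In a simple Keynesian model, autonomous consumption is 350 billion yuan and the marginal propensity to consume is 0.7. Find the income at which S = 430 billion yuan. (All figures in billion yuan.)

Y = 2600

S = Y − C = -350 + 0.3Y
-350 + 0.3Y = 430, so 0.3Y = 780 and Y = 2600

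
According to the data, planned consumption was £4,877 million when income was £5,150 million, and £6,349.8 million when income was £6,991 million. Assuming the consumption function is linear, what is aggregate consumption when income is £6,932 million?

C = 6302.6

MPC = (6349.8 − 4877)/(6991 − 5150) = 1472.8/1841 = 0.8
a = 4877 − 0.8(5150) = 4877 − 4120 = 757
C = 757 + 0.8(6932) = 757 + 5545.6 = 6302.6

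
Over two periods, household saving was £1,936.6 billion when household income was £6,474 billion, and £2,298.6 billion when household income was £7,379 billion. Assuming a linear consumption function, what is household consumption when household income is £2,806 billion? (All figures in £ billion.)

C = 2336.6

MPS = ΔS/ΔY = (2298.6 − 1936.6)/(7379 − 6474) = 362/905 = 0.4
MPC = 1 − MPS = 0.6
Autonomous saving = 1936.6 − 0.4(6474) = -653, so a = 653
C = 653 + 0.6(2806) = 653 + 1683.6 = 2336.6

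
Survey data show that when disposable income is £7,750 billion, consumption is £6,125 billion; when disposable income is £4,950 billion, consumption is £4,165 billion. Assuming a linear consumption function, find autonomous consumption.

MPC = ΔC/ΔY = (6125 − 4165)/(7750 − 4950) = 1960/2800 = 0.7
a = C − MPC·Y = 4165 − 0.7(4950) = 4165 − 3465 = 700

a = 700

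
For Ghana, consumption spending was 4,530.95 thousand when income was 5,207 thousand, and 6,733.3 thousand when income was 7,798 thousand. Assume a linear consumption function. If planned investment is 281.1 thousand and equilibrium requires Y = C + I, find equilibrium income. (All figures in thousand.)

Y = 2574

MPC = (6733.3 − 4530.95)/(7798 − 5207) = 2202.35/2591 = 0.85
a = 4530.95 − 0.85(5207) = 105
Equilibrium: Y = 105 + 0.85Y + 281.1
0.15Y = 386.1, so Y = 386.1/0.15 = 2574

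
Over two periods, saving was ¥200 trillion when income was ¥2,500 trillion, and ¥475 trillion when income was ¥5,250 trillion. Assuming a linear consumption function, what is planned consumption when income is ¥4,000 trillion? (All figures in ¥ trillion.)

C = 3650

MPS = ΔS/ΔY = (475 − 200)/(5250 − 2500) = 275/2750 = 0.1
MPC = 1 − MPS = 0.9
Autonomous saving = 200 − 0.1(2500) = -50, so a = 50
C = 50 + 0.9(4000) = 50 + 3600 = 3650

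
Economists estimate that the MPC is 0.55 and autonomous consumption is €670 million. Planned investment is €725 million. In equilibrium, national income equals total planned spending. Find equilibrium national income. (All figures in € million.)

Y = C + I = 670 + 0.55Y + 725
Y − 0.55Y = 1395
0.45Y = 1395, so Y = 1395/0.45 = 3100

Y = 3100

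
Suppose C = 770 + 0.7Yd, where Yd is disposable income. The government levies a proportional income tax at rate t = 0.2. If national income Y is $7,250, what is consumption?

Yd = (1 − 0.2)(7250) = 0.8(7250) = 5800
C = 770 + 0.7(5800) = 770 + 4060 = 4830

C = 4830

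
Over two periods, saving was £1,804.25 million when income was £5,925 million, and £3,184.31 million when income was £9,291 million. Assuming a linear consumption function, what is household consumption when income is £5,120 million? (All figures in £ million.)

MPS = ΔS/ΔY = (3184.31 − 1804.25)/(9291 − 5925) = 1380.06/3366 = 0.41
MPC = 1 − MPS = 0.59
Autonomous saving = 1804.25 − 0.41(5925) = -625, so a = 625
C = 625 + 0.59(5120) = 625 + 3020.8 = 3645.8

C = 3645.8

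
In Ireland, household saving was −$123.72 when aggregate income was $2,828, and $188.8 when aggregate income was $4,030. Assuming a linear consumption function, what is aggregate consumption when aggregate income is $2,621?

C = 2798.54

MPS = ΔS/ΔY = (188.8 − (-123.72))/(4030 − 2828) = 312.52/1202 = 0.26
MPC = 1 − MPS = 0.74
Autonomous saving = -123.72 − 0.26(2828) = -859, so a = 859
C = 859 + 0.74(2621) = 859 + 1939.54 = 2798.54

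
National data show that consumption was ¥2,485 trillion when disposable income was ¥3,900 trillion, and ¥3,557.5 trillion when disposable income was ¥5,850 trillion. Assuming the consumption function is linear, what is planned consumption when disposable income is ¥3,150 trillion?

MPC = (3557.5 − 2485)/(5850 − 3900) = 1072.5/1950 = 0.55
a = 2485 − 0.55(3900) = 2485 − 2145 = 340
C = 340 + 0.55(3150) = 340 + 1732.5 = 2072.5

C = 2072.5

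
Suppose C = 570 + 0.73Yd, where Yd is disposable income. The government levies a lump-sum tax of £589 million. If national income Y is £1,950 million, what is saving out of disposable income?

Yd = Y − T = 1950 − 589 = 1361
C = 570 + 0.73(1361) = 570 + 993.53 = 1563.53
S = Yd − C = 1361 − 1563.53 = -202.53

S = -202.53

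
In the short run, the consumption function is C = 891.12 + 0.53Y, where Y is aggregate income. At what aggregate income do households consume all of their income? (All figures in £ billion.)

Y = 1896

At break-even, C = Y: 891.12 + 0.53Y = Y
0.47Y = 891.12, so Y = 891.12/0.47 = 1896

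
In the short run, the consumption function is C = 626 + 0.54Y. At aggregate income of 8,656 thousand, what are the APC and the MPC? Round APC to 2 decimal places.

MPC = 0.54 (the slope of the consumption function)
C = 626 + 0.54(8656) = 5300.24, so APC = 5300.24/8656 = 0.61

APC = 0.61; MPC = 0.54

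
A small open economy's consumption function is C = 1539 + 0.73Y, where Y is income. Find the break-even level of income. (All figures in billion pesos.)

Y = 5700

At break-even, C = Y: 1539 + 0.73Y = Y
0.27Y = 1539, so Y = 1539/0.27 = 5700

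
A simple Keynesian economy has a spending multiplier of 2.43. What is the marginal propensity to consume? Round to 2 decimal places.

MPC = 0.59

k = 1/(1 − MPC), so 1 − MPC = 1/k = 1/2.43 = 0.4115
MPC = 1 − 0.4115 = 0.59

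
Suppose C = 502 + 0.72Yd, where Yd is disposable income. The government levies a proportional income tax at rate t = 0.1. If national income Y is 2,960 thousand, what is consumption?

C = 2420.08

Yd = (1 − 0.1)(2960) = 0.9(2960) = 2664
C = 502 + 0.72(2664) = 502 + 1918.08 = 2420.08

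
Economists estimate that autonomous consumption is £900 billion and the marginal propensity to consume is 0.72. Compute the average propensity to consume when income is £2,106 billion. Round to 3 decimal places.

APC = 1.147

C = 900 + 0.72(2106) = 2416.32
APC = C/Y = 2416.32/2106 = 1.147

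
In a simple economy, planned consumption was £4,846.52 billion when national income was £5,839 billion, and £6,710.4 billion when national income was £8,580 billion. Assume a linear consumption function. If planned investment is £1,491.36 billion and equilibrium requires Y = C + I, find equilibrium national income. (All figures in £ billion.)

Y = 7398

MPC = (6710.4 − 4846.52)/(8580 − 5839) = 1863.88/2741 = 0.68
a = 4846.52 − 0.68(5839) = 876
Equilibrium: Y = 876 + 0.68Y + 1491.36
0.32Y = 2367.36, so Y = 2367.36/0.32 = 7398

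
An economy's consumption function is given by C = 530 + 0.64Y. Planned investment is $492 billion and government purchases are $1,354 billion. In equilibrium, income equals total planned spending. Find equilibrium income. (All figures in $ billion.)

Y = C + I + G = 530 + 0.64Y + 492 + 1354
Y − 0.64Y = 2376
0.36Y = 2376, so Y = 2376/0.36 = 6600

Y = 6600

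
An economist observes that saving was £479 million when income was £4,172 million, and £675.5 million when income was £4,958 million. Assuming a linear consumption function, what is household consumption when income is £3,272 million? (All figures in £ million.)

C = 3018

MPS = ΔS/ΔY = (675.5 − 479)/(4958 − 4172) = 196.5/786 = 0.25
MPC = 1 − MPS = 0.75
Autonomous saving = 479 − 0.25(4172) = -564, so a = 564
C = 564 + 0.75(3272) = 564 + 2454 = 3018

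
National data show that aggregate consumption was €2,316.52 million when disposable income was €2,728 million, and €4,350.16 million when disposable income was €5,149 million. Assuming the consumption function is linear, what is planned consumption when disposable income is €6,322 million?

C = 5335.48

MPC = (4350.16 − 2316.52)/(5149 − 2728) = 2033.64/2421 = 0.84
a = 2316.52 − 0.84(2728) = 2316.52 − 2291.52 = 25
C = 25 + 0.84(6322) = 25 + 5310.48 = 5335.48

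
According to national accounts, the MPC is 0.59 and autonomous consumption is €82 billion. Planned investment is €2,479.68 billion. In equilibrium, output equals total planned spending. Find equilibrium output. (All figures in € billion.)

Y = 6248

Y = C + I = 82 + 0.59Y + 2479.68
Y − 0.59Y = 2561.68
0.41Y = 2561.68, so Y = 2561.68/0.41 = 6248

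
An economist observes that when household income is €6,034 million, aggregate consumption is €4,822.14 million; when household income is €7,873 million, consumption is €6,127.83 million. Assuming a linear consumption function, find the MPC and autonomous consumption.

MPC = ΔC/ΔY = (6127.83 − 4822.14)/(7873 − 6034) = 1305.69/1839 = 0.71
a = C − MPC·Y = 4822.14 − 0.71(6034) = 4822.14 − 4284.14 = 538

MPC = 0.71; a = 538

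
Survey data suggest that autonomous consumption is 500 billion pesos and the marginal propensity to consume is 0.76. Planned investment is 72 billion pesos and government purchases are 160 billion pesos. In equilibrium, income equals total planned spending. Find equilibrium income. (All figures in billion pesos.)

Y = C + I + G = 500 + 0.76Y + 72 + 160
Y − 0.76Y = 732
0.24Y = 732, so Y = 732/0.24 = 3050

Y = 3050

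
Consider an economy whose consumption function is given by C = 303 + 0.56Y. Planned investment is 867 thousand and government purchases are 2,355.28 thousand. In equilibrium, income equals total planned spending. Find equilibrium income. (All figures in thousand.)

Y = 8012

Y = C + I + G = 303 + 0.56Y + 867 + 2355.28
Y − 0.56Y = 3525.28
0.44Y = 3525.28, so Y = 3525.28/0.44 = 8012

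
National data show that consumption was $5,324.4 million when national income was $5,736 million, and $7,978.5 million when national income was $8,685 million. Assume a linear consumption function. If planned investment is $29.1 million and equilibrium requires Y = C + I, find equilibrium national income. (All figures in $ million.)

Y = 1911

MPC = (7978.5 − 5324.4)/(8685 − 5736) = 2654.1/2949 = 0.9
a = 5324.4 − 0.9(5736) = 162
Equilibrium: Y = 162 + 0.9Y + 29.1
0.1Y = 191.1, so Y = 191.1/0.1 = 1911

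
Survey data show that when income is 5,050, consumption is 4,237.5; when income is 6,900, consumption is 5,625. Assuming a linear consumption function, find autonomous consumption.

MPC = ΔC/ΔY = (5625 − 4237.5)/(6900 − 5050) = 1387.5/1850 = 0.75
a = C − MPC·Y = 4237.5 − 0.75(5050) = 4237.5 − 3787.5 = 450

a = 450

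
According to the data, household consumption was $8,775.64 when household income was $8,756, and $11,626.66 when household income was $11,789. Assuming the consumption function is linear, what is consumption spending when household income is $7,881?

C = 7953.14

MPC = (11626.66 − 8775.64)/(11789 − 8756) = 2851.02/3033 = 0.94
a = 8775.64 − 0.94(8756) = 8775.64 − 8230.64 = 545
C = 545 + 0.94(7881) = 545 + 7408.14 = 7953.14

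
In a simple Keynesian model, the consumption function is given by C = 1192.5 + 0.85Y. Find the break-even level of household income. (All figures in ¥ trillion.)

At break-even, C = Y: 1192.5 + 0.85Y = Y
0.15Y = 1192.5, so Y = 1192.5/0.15 = 7950

Y = 7950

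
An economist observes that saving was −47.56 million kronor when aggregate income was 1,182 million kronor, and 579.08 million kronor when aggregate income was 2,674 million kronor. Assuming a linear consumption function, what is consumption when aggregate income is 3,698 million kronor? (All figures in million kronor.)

C = 2688.84

MPS = ΔS/ΔY = (579.08 − (-47.56))/(2674 − 1182) = 626.64/1492 = 0.42
MPC = 1 − MPS = 0.58
Autonomous saving = -47.56 − 0.42(1182) = -544, so a = 544
C = 544 + 0.58(3698) = 544 + 2144.84 = 2688.84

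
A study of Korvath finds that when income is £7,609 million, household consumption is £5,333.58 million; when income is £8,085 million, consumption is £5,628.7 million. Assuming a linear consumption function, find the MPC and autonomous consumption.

MPC = ΔC/ΔY = (5628.7 − 5333.58)/(8085 − 7609) = 295.12/476 = 0.62
a = C − MPC·Y = 5333.58 − 0.62(7609) = 5333.58 − 4717.58 = 616

MPC = 0.62; a = 616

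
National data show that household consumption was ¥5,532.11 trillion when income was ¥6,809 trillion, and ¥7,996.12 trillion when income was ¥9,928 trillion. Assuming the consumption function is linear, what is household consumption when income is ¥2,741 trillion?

MPC = (7996.12 − 5532.11)/(9928 − 6809) = 2464.01/3119 = 0.79
a = 5532.11 − 0.79(6809) = 5532.11 − 5379.11 = 153
C = 153 + 0.79(2741) = 153 + 2165.39 = 2318.39

C = 2318.39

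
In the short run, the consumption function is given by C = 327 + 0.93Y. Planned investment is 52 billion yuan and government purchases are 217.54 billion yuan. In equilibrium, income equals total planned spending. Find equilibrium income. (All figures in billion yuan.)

Y = 8522

Y = C + I + G = 327 + 0.93Y + 52 + 217.54
Y − 0.93Y = 596.54
0.07Y = 596.54, so Y = 596.54/0.07 = 8522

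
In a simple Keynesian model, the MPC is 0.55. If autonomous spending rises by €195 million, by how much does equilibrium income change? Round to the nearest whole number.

ΔY ≈ 433

The multiplier is 1/(1 − MPC) = 1/0.45.
ΔY = 195/0.45 = 433.33 ≈ 433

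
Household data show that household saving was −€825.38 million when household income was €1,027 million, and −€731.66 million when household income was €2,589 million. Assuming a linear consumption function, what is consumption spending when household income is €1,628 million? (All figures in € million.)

C = 2417.32

MPS = ΔS/ΔY = (-731.66 − (-825.38))/(2589 − 1027) = 93.72/1562 = 0.06
MPC = 1 − MPS = 0.94
Autonomous saving = -825.38 − 0.06(1027) = -887, so a = 887
C = 887 + 0.94(1628) = 887 + 1530.32 = 2417.32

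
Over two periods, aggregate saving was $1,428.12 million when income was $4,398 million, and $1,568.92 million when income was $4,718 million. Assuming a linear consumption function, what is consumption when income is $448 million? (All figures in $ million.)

C = 757.88

MPS = ΔS/ΔY = (1568.92 − 1428.12)/(4718 − 4398) = 140.8/320 = 0.44
MPC = 1 − MPS = 0.56
Autonomous saving = 1428.12 − 0.44(4398) = -507, so a = 507
C = 507 + 0.56(448) = 507 + 250.88 = 757.88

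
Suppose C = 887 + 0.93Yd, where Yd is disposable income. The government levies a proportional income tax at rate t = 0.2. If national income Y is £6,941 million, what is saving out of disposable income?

S = -498.304

Yd = (1 − 0.2)(6941) = 0.8(6941) = 5552.8
C = 887 + 0.93(5552.8) = 887 + 5164.104 = 6051.104
S = Yd − C = 5552.8 − 6051.104 = -498.304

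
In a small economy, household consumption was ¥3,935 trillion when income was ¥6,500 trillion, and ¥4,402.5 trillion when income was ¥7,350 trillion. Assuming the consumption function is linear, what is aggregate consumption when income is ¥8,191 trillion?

C = 4865.05

MPC = (4402.5 − 3935)/(7350 − 6500) = 467.5/850 = 0.55
a = 3935 − 0.55(6500) = 3935 − 3575 = 360
C = 360 + 0.55(8191) = 360 + 4505.05 = 4865.05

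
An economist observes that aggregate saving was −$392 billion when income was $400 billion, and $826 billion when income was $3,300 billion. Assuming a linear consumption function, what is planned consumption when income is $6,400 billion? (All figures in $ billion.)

C = 4272

MPS = ΔS/ΔY = (826 − (-392))/(3300 − 400) = 1218/2900 = 0.42
MPC = 1 − MPS = 0.58
Autonomous saving = -392 − 0.42(400) = -560, so a = 560
C = 560 + 0.58(6400) = 560 + 3712 = 4272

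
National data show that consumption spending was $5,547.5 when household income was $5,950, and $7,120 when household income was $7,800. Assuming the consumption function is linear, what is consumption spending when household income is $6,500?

C = 6015

MPC = (7120 − 5547.5)/(7800 − 5950) = 1572.5/1850 = 0.85
a = 5547.5 − 0.85(5950) = 5547.5 − 5057.5 = 490
C = 490 + 0.85(6500) = 490 + 5525 = 6015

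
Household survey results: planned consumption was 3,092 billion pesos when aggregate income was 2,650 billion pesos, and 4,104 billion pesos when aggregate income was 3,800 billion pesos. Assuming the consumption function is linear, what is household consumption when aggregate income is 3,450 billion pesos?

MPC = (4104 − 3092)/(3800 − 2650) = 1012/1150 = 0.88
a = 3092 − 0.88(2650) = 3092 − 2332 = 760
C = 760 + 0.88(3450) = 760 + 3036 = 3796

C = 3796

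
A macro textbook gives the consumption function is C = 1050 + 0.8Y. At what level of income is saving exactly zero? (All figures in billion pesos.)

At break-even, C = Y: 1050 + 0.8Y = Y
0.2Y = 1050, so Y = 1050/0.2 = 5250

Y = 5250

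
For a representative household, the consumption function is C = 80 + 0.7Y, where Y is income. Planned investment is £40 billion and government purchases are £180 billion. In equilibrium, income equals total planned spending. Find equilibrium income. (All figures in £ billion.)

Y = C + I + G = 80 + 0.7Y + 40 + 180
Y − 0.7Y = 300
0.3Y = 300, so Y = 300/0.3 = 1000

Y = 1000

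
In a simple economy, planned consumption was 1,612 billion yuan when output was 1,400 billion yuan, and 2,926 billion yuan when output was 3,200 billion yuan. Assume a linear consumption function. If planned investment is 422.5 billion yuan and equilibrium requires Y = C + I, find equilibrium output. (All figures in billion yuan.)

Y = 3750

MPC = (2926 − 1612)/(3200 − 1400) = 1314/1800 = 0.73
a = 1612 − 0.73(1400) = 590
Equilibrium: Y = 590 + 0.73Y + 422.5
0.27Y = 1012.5, so Y = 1012.5/0.27 = 3750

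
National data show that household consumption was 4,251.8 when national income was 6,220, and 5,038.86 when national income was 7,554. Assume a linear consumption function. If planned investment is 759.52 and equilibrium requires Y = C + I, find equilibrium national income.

Y = 3272

MPC = (5038.86 − 4251.8)/(7554 − 6220) = 787.06/1334 = 0.59
a = 4251.8 − 0.59(6220) = 582
Equilibrium: Y = 582 + 0.59Y + 759.52
0.41Y = 1341.52, so Y = 1341.52/0.41 = 3272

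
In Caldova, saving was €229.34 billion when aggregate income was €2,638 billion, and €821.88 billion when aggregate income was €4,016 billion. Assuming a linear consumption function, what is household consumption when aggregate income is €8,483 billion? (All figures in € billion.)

MPS = ΔS/ΔY = (821.88 − 229.34)/(4016 − 2638) = 592.54/1378 = 0.43
MPC = 1 − MPS = 0.57
Autonomous saving = 229.34 − 0.43(2638) = -905, so a = 905
C = 905 + 0.57(8483) = 905 + 4835.31 = 5740.31

C = 5740.31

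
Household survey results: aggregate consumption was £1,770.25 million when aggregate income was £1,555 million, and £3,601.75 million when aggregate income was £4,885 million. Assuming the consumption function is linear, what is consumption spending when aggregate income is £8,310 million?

MPC = (3601.75 − 1770.25)/(4885 − 1555) = 1831.5/3330 = 0.55
a = 1770.25 − 0.55(1555) = 1770.25 − 855.25 = 915
C = 915 + 0.55(8310) = 915 + 4570.5 = 5485.5

C = 5485.5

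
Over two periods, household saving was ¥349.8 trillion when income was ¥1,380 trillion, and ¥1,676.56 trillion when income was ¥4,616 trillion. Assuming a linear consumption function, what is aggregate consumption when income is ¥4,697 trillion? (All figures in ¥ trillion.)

C = 2987.23

MPS = ΔS/ΔY = (1676.56 − 349.8)/(4616 − 1380) = 1326.76/3236 = 0.41
MPC = 1 − MPS = 0.59
Autonomous saving = 349.8 − 0.41(1380) = -216, so a = 216
C = 216 + 0.59(4697) = 216 + 2771.23 = 2987.23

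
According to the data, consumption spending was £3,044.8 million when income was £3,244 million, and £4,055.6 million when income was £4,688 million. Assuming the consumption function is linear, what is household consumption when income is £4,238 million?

MPC = (4055.6 − 3044.8)/(4688 − 3244) = 1010.8/1444 = 0.7
a = 3044.8 − 0.7(3244) = 3044.8 − 2270.8 = 774
C = 774 + 0.7(4238) = 774 + 2966.6 = 3740.6

C = 3740.6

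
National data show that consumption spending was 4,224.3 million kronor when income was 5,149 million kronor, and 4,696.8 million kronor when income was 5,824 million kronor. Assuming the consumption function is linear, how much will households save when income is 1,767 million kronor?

S = -89.9

MPC = (4696.8 − 4224.3)/(5824 − 5149) = 472.5/675 = 0.7
a = 4224.3 − 0.7(5149) = 4224.3 − 3604.3 = 620
C = 620 + 0.7(1767) = 1856.9
S = 1767 − 1856.9 = -89.9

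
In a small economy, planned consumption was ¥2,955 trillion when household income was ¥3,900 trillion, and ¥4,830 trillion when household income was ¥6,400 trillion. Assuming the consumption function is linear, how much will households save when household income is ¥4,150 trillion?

MPC = (4830 − 2955)/(6400 − 3900) = 1875/2500 = 0.75
a = 2955 − 0.75(3900) = 2955 − 2925 = 30
C = 30 + 0.75(4150) = 3142.5
S = 4150 − 3142.5 = 1007.5

S = 1007.5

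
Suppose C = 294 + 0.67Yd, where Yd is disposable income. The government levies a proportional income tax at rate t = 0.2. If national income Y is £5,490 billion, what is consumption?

C = 3236.64

Yd = (1 − 0.2)(5490) = 0.8(5490) = 4392
C = 294 + 0.67(4392) = 294 + 2942.64 = 3236.64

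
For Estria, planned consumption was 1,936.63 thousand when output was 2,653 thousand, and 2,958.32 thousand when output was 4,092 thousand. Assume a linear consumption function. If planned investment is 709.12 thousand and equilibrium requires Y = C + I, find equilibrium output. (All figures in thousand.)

Y = 2628

MPC = (2958.32 − 1936.63)/(4092 − 2653) = 1021.69/1439 = 0.71
a = 1936.63 − 0.71(2653) = 53
Equilibrium: Y = 53 + 0.71Y + 709.12
0.29Y = 762.12, so Y = 762.12/0.29 = 2628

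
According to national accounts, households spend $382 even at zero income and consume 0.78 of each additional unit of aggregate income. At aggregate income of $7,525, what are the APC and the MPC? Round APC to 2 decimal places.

MPC = 0.78 (the slope of the consumption function)
C = 382 + 0.78(7525) = 6251.5, so APC = 6251.5/7525 = 0.83

APC = 0.83; MPC = 0.78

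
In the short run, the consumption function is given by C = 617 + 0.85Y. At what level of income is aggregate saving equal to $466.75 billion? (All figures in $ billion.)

S = Y − C = -617 + 0.15Y
-617 + 0.15Y = 466.75, so 0.15Y = 1083.75 and Y = 7225

Y = 7225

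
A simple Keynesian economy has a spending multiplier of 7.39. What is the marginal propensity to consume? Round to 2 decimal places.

MPC = 0.86

k = 1/(1 − MPC), so 1 − MPC = 1/k = 1/7.39 = 0.1353
MPC = 1 − 0.1353 = 0.86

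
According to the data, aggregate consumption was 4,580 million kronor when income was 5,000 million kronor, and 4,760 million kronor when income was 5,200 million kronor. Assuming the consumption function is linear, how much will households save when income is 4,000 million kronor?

S = 320

MPC = (4760 − 4580)/(5200 − 5000) = 180/200 = 0.9
a = 4580 − 0.9(5000) = 4580 − 4500 = 80
C = 80 + 0.9(4000) = 3680
S = 4000 − 3680 = 320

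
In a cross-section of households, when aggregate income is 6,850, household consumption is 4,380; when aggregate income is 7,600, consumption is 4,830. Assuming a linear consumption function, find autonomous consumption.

a = 270

MPC = ΔC/ΔY = (4830 − 4380)/(7600 − 6850) = 450/750 = 0.6
a = C − MPC·Y = 4380 − 0.6(6850) = 4380 − 4110 = 270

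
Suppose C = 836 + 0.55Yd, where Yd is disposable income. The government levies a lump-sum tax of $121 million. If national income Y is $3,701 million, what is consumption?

C = 2805

Yd = Y − T = 3701 − 121 = 3580
C = 836 + 0.55(3580) = 836 + 1969 = 2805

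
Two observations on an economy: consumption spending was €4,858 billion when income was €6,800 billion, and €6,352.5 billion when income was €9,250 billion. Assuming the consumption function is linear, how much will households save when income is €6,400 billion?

S = 1786

MPC = (6352.5 − 4858)/(9250 − 6800) = 1494.5/2450 = 0.61
a = 4858 − 0.61(6800) = 4858 − 4148 = 710
C = 710 + 0.61(6400) = 4614
S = 6400 − 4614 = 1786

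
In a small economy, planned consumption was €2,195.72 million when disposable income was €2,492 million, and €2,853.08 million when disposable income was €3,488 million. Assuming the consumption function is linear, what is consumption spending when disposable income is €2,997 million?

C = 2529.02

MPC = (2853.08 − 2195.72)/(3488 − 2492) = 657.36/996 = 0.66
a = 2195.72 − 0.66(2492) = 2195.72 − 1644.72 = 551
C = 551 + 0.66(2997) = 551 + 1978.02 = 2529.02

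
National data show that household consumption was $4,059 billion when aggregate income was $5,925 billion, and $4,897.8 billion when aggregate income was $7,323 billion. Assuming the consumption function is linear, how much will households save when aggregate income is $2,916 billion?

S = 662.4

MPC = (4897.8 − 4059)/(7323 − 5925) = 838.8/1398 = 0.6
a = 4059 − 0.6(5925) = 4059 − 3555 = 504
C = 504 + 0.6(2916) = 2253.6
S = 2916 − 2253.6 = 662.4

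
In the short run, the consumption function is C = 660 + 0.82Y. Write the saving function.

S = Y − C = Y − (660 + 0.82Y) = -660 + (1 − 0.82)Y

S = -660 + 0.18Y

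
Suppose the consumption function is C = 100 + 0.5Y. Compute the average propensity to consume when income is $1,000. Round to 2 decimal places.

C = 100 + 0.5(1000) = 600
APC = C/Y = 600/1000 = 0.60

APC = 0.60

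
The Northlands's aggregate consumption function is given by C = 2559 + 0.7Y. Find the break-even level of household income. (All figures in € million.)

At break-even, C = Y: 2559 + 0.7Y = Y
0.3Y = 2559, so Y = 2559/0.3 = 8530

Y = 8530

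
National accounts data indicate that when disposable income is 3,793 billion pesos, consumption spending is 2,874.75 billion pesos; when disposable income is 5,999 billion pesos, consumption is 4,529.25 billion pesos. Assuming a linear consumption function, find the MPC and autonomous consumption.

MPC = 0.75; a = 30

MPC = ΔC/ΔY = (4529.25 − 2874.75)/(5999 − 3793) = 1654.5/2206 = 0.75
a = C − MPC·Y = 2874.75 − 0.75(3793) = 2874.75 − 2844.75 = 30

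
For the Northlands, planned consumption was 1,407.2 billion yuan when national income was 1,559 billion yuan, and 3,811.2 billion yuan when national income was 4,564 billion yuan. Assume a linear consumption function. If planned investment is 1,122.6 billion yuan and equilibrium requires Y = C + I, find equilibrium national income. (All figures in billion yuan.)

MPC = (3811.2 − 1407.2)/(4564 − 1559) = 2404/3005 = 0.8
a = 1407.2 − 0.8(1559) = 160
Equilibrium: Y = 160 + 0.8Y + 1122.6
0.2Y = 1282.6, so Y = 1282.6/0.2 = 6413

Y = 6413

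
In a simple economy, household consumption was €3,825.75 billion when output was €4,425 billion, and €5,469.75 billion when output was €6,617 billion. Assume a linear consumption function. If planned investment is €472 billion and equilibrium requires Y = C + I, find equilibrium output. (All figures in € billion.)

MPC = (5469.75 − 3825.75)/(6617 − 4425) = 1644/2192 = 0.75
a = 3825.75 − 0.75(4425) = 507
Equilibrium: Y = 507 + 0.75Y + 472
0.25Y = 979, so Y = 979/0.25 = 3916

Y = 3916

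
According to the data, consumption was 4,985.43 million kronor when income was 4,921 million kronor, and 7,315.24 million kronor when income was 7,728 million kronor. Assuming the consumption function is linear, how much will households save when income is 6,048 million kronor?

MPC = (7315.24 − 4985.43)/(7728 − 4921) = 2329.81/2807 = 0.83
a = 4985.43 − 0.83(4921) = 4985.43 − 4084.43 = 901
C = 901 + 0.83(6048) = 5920.84
S = 6048 − 5920.84 = 127.16

S = 127.16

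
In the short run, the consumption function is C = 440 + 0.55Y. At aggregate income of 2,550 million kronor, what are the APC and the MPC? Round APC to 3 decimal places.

APC = 0.723; MPC = 0.55

MPC = 0.55 (the slope of the consumption function)
C = 440 + 0.55(2550) = 1842.5, so APC = 1842.5/2550 = 0.723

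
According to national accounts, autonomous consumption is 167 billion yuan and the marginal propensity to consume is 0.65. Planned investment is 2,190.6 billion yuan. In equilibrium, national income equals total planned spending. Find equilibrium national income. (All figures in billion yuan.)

Y = 6736

Y = C + I = 167 + 0.65Y + 2190.6
Y − 0.65Y = 2357.6
0.35Y = 2357.6, so Y = 2357.6/0.35 = 6736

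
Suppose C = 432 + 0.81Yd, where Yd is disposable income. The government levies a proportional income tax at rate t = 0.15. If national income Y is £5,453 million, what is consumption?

Yd = (1 − 0.15)(5453) = 0.85(5453) = 4635.05
C = 432 + 0.81(4635.05) = 432 + 3754.3905 = 4186.3905

C = 4186.3905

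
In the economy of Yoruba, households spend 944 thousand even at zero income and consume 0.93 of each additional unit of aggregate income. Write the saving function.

S = Y − C = Y − (944 + 0.93Y) = -944 + (1 − 0.93)Y

S = -944 + 0.07Y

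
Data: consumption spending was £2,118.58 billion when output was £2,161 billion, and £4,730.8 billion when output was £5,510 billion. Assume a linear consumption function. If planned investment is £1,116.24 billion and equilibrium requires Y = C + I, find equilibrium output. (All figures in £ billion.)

Y = 7042

MPC = (4730.8 − 2118.58)/(5510 − 2161) = 2612.22/3349 = 0.78
a = 2118.58 − 0.78(2161) = 433
Equilibrium: Y = 433 + 0.78Y + 1116.24
0.22Y = 1549.24, so Y = 1549.24/0.22 = 7042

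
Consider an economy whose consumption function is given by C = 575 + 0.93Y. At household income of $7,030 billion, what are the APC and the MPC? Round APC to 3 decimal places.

MPC = 0.93 (the slope of the consumption function)
C = 575 + 0.93(7030) = 7112.9, so APC = 7112.9/7030 = 1.012

APC = 1.012; MPC = 0.93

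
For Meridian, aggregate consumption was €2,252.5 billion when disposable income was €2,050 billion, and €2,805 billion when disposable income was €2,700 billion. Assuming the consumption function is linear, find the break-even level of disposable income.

Y = 3400

MPC = (2805 − 2252.5)/(2700 − 2050) = 552.5/650 = 0.85
a = 2252.5 − 0.85(2050) = 2252.5 − 1742.5 = 510
Break-even: Y = a/(1−MPC) = 510/0.15 = 3400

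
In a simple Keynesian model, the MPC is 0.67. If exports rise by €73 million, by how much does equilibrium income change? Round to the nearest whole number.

ΔY ≈ 221

The multiplier is 1/(1 − MPC) = 1/0.33.
ΔY = 73/0.33 = 221.21 ≈ 221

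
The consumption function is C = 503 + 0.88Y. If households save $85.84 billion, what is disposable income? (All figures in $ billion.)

Y = 4907

S = Y − C = -503 + 0.12Y
-503 + 0.12Y = 85.84, so 0.12Y = 588.84 and Y = 4907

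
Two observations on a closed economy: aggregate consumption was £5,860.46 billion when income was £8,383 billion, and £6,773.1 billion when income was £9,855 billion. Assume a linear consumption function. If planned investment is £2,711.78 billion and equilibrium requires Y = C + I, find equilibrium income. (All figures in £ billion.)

Y = 8881

MPC = (6773.1 − 5860.46)/(9855 − 8383) = 912.64/1472 = 0.62
a = 5860.46 − 0.62(8383) = 663
Equilibrium: Y = 663 + 0.62Y + 2711.78
0.38Y = 3374.78, so Y = 3374.78/0.38 = 8881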